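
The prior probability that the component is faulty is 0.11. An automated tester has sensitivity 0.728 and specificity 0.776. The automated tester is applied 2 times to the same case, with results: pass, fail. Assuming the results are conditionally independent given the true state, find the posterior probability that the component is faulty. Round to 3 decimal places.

Let H be the event that the component is faulty; start with P(H) = 0.11. P('fail'|H) = 0.728, P('fail'|¬H) = 0.224.
Update on result 1 ('pass'): P(H) ← 0.272·0.1100 / (0.272·0.1100 + 0.776·0.8900) = 0.029920/0.72056 = 0.0415.
Update on result 2 ('fail'): P(H) ← 0.728·0.0415 / (0.728·0.0415 + 0.224·0.9585) = 0.030229/0.24493 = 0.1234.

Posterior P(H) ≈ 0.123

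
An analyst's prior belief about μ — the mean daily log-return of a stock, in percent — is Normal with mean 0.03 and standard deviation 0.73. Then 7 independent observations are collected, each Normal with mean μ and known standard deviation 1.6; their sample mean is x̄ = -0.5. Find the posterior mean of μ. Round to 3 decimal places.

Posterior mean ≈ -0.284

Prior precision 1/τ₀² = 1/0.73² = 1.87652; data precision n/σ² = 7/1.6² = 2.73437.
Posterior precision = 1.87652 + 2.73437 = 4.61090.
Posterior mean = (1.87652·0.03 + 2.73437·-0.5) / 4.61090 = -0.284.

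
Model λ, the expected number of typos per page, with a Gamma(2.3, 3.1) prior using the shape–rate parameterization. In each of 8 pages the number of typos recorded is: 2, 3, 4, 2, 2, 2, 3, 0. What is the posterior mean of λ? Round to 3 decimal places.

The Poisson likelihood adds the total count to the shape and the number of exposure periods to the rate. Here ∑xᵢ = 18 and n = 8, so shape 2.3→20.3 and rate 3.1→11.1.
Posterior mean = shape/rate = 20.3/11.1 = 1.829.

Posterior mean ≈ 1.829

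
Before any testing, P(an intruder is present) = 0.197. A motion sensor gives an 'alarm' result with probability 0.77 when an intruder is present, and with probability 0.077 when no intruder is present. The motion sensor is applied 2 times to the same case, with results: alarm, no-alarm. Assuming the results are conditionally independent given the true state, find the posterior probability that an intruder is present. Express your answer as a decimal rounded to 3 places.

Posterior P(H) ≈ 0.379

With H the event that an intruder is present, the joint likelihood of the observed sequence is P(data|H) = 0.77·0.23 = 0.17710 and P(data|¬H) = 0.077·0.923 = 0.071071.
Bayes: P(H|data) = 0.197·0.17710 / (0.197·0.17710 + 0.803·0.071071) = 0.034889/0.091959 = 0.3794.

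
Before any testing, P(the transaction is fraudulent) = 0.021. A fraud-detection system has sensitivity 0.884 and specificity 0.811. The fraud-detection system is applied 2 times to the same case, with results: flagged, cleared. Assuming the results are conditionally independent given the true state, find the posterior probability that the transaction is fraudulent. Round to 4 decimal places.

Posterior P(H) ≈ 0.0141

With H the event that the transaction is fraudulent, the joint likelihood of the observed sequence is P(data|H) = 0.884·0.116 = 0.10254 and P(data|¬H) = 0.189·0.811 = 0.15328.
Bayes: P(H|data) = 0.021·0.10254 / (0.021·0.10254 + 0.979·0.15328) = 0.0021534/0.15221 = 0.0141.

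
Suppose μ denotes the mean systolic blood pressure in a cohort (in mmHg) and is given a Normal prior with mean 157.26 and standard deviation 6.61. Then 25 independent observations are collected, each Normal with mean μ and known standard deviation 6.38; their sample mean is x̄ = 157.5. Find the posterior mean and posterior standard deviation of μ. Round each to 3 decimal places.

Posterior mean ≈ 157.491; posterior SD ≈ 1.253

Prior precision 1/τ₀² = 1/6.61² = 0.0228874; data precision n/σ² = 25/6.38² = 0.614184.
Posterior precision = 0.0228874 + 0.614184 = 0.637072, giving posterior SD = 1/√0.637072 = 1.253.
Posterior mean = (0.0228874·157.26 + 0.614184·157.5) / 0.637072 = 157.491.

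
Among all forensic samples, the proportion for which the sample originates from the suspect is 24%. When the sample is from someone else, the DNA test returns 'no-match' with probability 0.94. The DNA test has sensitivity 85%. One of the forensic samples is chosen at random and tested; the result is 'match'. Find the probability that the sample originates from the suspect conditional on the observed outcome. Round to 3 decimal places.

P(H | E) ≈ 0.817

Let H be the event that the sample originates from the suspect. P(H) = 0.24, so P(¬H) = 0.76. With E the 'match' result, P(E|H) = 0.85 and P(E|¬H) = 0.06.
P(E) = 0.85·0.24 + 0.06·0.76 = 0.20400 + 0.045600 = 0.24960.
By Bayes' theorem, P(H|E) = 0.20400 / 0.24960 = 0.817.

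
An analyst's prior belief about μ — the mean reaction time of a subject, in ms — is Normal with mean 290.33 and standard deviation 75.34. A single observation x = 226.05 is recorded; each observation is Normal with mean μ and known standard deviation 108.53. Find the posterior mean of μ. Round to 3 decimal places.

With known σ, the Normal prior is conjugate. Weight on the data is w = (n/σ²)/(n/σ² + 1/τ₀²) = 0.00008490/(0.00008490+0.00017618) = 0.32519.
Posterior mean = w·x̄ + (1−w)·μ₀ = 0.32519·226.05 + 0.67481·290.33 = 269.427.

Posterior mean ≈ 269.427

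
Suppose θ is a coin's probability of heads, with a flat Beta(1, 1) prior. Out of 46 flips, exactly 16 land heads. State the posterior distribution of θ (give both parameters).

Observing 16 successes and 30 failures updates Beta(1, 1) by adding the success and failure counts to the two shape parameters: α = 1+16 = 17, β = 1+30 = 31.

Posterior: Beta(17, 31)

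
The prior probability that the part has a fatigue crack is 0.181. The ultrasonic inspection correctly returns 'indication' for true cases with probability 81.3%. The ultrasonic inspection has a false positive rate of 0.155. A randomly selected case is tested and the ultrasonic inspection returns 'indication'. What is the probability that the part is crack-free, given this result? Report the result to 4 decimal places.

Write H for 'the part has a fatigue crack'. Prior odds H:¬H = 0.181/0.819 = 0.22100. For the 'indication' outcome, the likelihood ratio is 0.813/0.155 = 5.2452.
Posterior odds = 0.22100 × 5.2452 = 1.1592, so P(H|E) = 1.1592/(1+1.1592) = 0.5369. Then P(¬H|E) = 1 − 0.5369 = 0.4631.

P(¬H | E) ≈ 0.4631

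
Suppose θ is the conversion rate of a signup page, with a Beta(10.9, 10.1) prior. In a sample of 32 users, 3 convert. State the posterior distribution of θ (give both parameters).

Observing 3 successes and 29 failures updates Beta(10.9, 10.1) by adding the success and failure counts to the two shape parameters: α = 10.9+3 = 13.9, β = 10.1+29 = 39.1.

Posterior: Beta(13.9, 39.1)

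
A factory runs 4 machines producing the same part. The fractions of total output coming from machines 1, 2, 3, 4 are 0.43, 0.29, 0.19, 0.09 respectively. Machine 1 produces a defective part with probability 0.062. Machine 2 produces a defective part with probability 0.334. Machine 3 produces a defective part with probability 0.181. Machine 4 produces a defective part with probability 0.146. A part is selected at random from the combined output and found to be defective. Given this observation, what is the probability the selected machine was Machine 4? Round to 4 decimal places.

Posterior probability ≈ 0.0768

P(defective|M1) = 0.062; P(defective|M2) = 0.334; P(defective|M3) = 0.181; P(defective|M4) = 0.146.
Prior × likelihood for each source: 0.43·0.062=0.02666, 0.29·0.334=0.09686, 0.19·0.181=0.03439, 0.09·0.146=0.01314. Summing gives P(defective) = 0.17105.
P(Machine 4 | defective) = 0.01314 / 0.17105 = 0.0768.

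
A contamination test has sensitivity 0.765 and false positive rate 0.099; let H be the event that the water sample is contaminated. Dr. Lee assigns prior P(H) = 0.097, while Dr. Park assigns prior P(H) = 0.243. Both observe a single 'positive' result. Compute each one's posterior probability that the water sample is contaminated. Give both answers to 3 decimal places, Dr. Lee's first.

P('+'|H) = 0.765, P('+'|¬H) = 0.099.
Dr. Lee: numerator 0.765·0.097 = 0.074205; evidence = 0.074205+0.099·0.903 = 0.16360; posterior = 0.454.
Dr. Park: numerator 0.765·0.243 = 0.18590; evidence = 0.18590+0.099·0.757 = 0.26084; posterior = 0.713.

Dr. Lee: 0.454; Dr. Park: 0.713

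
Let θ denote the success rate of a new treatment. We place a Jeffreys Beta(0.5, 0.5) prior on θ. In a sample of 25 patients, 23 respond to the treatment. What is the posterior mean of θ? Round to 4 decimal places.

The binomial likelihood is conjugate to the Beta prior: with 23 successes and 2 failures, the posterior is Beta(0.5+23, 0.5+2) = Beta(23.5, 2.5).
Posterior mean = α/(α+β) = 23.5/26 = 0.9038.

Posterior mean ≈ 0.9038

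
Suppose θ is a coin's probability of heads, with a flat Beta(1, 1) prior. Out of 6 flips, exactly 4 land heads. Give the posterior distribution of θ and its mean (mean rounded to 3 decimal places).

Observing 4 successes and 2 failures updates Beta(1, 1) by adding the success and failure counts to the two shape parameters: α = 1+4 = 5, β = 1+2 = 3.
E[θ | data] = 5/(5+3) = 0.625.

Posterior: Beta(5, 3); mean ≈ 0.625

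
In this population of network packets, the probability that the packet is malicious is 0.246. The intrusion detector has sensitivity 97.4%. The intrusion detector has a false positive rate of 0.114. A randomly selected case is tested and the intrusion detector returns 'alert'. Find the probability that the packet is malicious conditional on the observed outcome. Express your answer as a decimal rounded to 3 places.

Write H for 'the packet is malicious'. Prior odds H:¬H = 0.246/0.754 = 0.32626. For the 'alert' outcome, the likelihood ratio is 0.974/0.114 = 8.5439.
Posterior odds = 0.32626 × 8.5439 = 2.7875, so P(H|E) = 2.7875/(1+2.7875) = 0.736.

P(H | E) ≈ 0.736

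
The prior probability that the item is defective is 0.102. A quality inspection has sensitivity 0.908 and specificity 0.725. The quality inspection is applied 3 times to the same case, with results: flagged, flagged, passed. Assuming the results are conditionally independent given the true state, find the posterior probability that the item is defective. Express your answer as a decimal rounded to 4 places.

Let H be the event that the item is defective; start with P(H) = 0.102. P('flagged'|H) = 0.908, P('flagged'|¬H) = 0.275.
Update on result 1 ('flagged'): P(H) ← 0.908·0.1020 / (0.908·0.1020 + 0.275·0.8980) = 0.092616/0.33957 = 0.2727.
Update on result 2 ('flagged'): P(H) ← 0.908·0.2727 / (0.908·0.2727 + 0.275·0.7273) = 0.24766/0.44765 = 0.5532.
Update on result 3 ('passed'): P(H) ← 0.092·0.5532 / (0.092·0.5532 + 0.725·0.4468) = 0.050898/0.37480 = 0.1358.

Posterior P(H) ≈ 0.1358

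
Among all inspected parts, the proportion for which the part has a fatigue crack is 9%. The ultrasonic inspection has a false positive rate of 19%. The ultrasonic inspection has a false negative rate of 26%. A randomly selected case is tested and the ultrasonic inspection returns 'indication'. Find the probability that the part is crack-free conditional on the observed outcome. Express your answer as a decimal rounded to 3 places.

P(¬H | E) ≈ 0.722

Let H be the event that the part has a fatigue crack. P(H) = 0.09, so P(¬H) = 0.91. With E the 'indication' result, P(E|H) = 0.74 and P(E|¬H) = 0.19.
P(E) = 0.74·0.09 + 0.19·0.91 = 0.066600 + 0.17290 = 0.23950.
By Bayes' theorem, P(H|E) = 0.066600 / 0.23950 = 0.278. Hence P(¬H|E) = 1 − 0.278 = 0.722.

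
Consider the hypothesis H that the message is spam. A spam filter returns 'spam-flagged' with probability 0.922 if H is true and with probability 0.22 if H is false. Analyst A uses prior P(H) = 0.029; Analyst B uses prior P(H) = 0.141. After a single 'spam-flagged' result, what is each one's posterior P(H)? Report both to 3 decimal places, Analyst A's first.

Analyst A: 0.111; Analyst B: 0.408

P('+'|H) = 0.922, P('+'|¬H) = 0.22.
Analyst A: numerator 0.922·0.029 = 0.026738; evidence = 0.026738+0.22·0.971 = 0.24036; posterior = 0.111.
Analyst B: numerator 0.922·0.141 = 0.13000; evidence = 0.13000+0.22·0.859 = 0.31898; posterior = 0.408.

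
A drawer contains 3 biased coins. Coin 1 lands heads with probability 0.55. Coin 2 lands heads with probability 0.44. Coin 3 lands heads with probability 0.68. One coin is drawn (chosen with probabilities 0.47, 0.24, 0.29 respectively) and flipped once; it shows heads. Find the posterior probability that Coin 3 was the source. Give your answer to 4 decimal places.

Posterior probability ≈ 0.3513

P(heads|C1) = 0.55; P(heads|C2) = 0.44; P(heads|C3) = 0.68.
Prior × likelihood for each source: 0.47·0.55=0.2585, 0.24·0.44=0.1056, 0.29·0.68=0.1972. Summing gives P(heads) = 0.56130.
P(Coin 3 | heads) = 0.1972 / 0.56130 = 0.3513.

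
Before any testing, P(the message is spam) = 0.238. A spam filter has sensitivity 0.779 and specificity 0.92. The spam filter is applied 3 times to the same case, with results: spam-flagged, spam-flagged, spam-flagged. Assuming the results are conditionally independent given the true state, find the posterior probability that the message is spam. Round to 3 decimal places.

Posterior P(H) ≈ 0.997

Let H be the event that the message is spam; start with P(H) = 0.238. P('spam-flagged'|H) = 0.779, P('spam-flagged'|¬H) = 0.08.
Update on result 1 ('spam-flagged'): P(H) ← 0.779·0.2380 / (0.779·0.2380 + 0.08·0.7620) = 0.18540/0.24636 = 0.7526.
Update on result 2 ('spam-flagged'): P(H) ← 0.779·0.7526 / (0.779·0.7526 + 0.08·0.2474) = 0.58624/0.60604 = 0.9673.
Update on result 3 ('spam-flagged'): P(H) ← 0.779·0.9673 / (0.779·0.9673 + 0.08·0.0327) = 0.75356/0.75617 = 0.9965.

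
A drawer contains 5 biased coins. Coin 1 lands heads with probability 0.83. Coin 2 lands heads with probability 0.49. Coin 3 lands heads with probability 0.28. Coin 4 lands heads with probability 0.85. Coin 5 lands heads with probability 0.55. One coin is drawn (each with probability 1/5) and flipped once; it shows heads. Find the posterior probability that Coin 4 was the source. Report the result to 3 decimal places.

Tabulate prior·likelihood by source: [1] prior 0.2, lik 0.83, product 0.1660; [2] prior 0.2, lik 0.49, product 0.09800; [3] prior 0.2, lik 0.28, product 0.05600; [4] prior 0.2, lik 0.85, product 0.1700; [5] prior 0.2, lik 0.55, product 0.1100.
Normalizing constant = 0.60000; the posterior for Coin 4 is its product over the sum, 0.1700/0.60000 = 0.283.

Posterior probability ≈ 0.283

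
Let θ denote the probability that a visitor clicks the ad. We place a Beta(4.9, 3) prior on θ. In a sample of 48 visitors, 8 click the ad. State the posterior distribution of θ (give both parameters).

Observing 8 successes and 40 failures updates Beta(4.9, 3) by adding the success and failure counts to the two shape parameters: α = 4.9+8 = 12.9, β = 3+40 = 43.

Posterior: Beta(12.9, 43)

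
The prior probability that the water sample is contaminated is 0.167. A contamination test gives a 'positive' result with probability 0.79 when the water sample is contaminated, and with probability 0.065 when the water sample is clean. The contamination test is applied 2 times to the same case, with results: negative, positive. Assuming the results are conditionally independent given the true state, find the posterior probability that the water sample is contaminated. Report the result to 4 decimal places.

Posterior P(H) ≈ 0.3537

With H the event that the water sample is contaminated, the joint likelihood of the observed sequence is P(data|H) = 0.21·0.79 = 0.16590 and P(data|¬H) = 0.935·0.065 = 0.060775.
Bayes: P(H|data) = 0.167·0.16590 / (0.167·0.16590 + 0.833·0.060775) = 0.027705/0.078331 = 0.3537.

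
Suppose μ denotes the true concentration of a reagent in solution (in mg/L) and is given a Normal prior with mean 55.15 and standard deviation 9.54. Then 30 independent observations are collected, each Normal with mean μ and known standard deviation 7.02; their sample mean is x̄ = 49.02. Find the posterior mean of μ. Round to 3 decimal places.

With known σ, the Normal prior is conjugate. Weight on the data is w = (n/σ²)/(n/σ² + 1/τ₀²) = 0.608761/(0.608761+0.0109876) = 0.98227.
Posterior mean = w·x̄ + (1−w)·μ₀ = 0.98227·49.02 + 0.017729·55.15 = 49.129.

Posterior mean ≈ 49.129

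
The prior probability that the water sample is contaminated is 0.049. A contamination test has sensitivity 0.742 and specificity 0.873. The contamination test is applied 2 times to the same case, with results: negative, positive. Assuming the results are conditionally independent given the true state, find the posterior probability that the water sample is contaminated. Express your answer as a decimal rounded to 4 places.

With H the event that the water sample is contaminated, the joint likelihood of the observed sequence is P(data|H) = 0.258·0.742 = 0.19144 and P(data|¬H) = 0.873·0.127 = 0.11087.
Bayes: P(H|data) = 0.049·0.19144 / (0.049·0.19144 + 0.951·0.11087) = 0.0093804/0.11482 = 0.0817.

Posterior P(H) ≈ 0.0817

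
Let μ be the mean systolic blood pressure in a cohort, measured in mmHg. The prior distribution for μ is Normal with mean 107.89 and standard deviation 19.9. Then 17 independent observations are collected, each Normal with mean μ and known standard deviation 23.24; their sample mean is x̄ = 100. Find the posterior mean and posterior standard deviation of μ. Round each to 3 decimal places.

Posterior mean ≈ 100.586; posterior SD ≈ 5.423

Prior precision 1/τ₀² = 1/19.9² = 0.00252519; data precision n/σ² = 17/23.24² = 0.0314758.
Posterior precision = 0.00252519 + 0.0314758 = 0.0340010, giving posterior SD = 1/√0.0340010 = 5.423.
Posterior mean = (0.00252519·107.89 + 0.0314758·100) / 0.0340010 = 100.586.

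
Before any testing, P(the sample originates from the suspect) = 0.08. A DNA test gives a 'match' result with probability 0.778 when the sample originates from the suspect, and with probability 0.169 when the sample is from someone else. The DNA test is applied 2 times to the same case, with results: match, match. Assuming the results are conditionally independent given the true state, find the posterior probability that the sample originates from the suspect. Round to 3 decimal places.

With H the event that the sample originates from the suspect, the joint likelihood of the observed sequence is P(data|H) = 0.778·0.778 = 0.60528 and P(data|¬H) = 0.169·0.169 = 0.028561.
Bayes: P(H|data) = 0.08·0.60528 / (0.08·0.60528 + 0.92·0.028561) = 0.048423/0.074699 = 0.6482.

Posterior P(H) ≈ 0.648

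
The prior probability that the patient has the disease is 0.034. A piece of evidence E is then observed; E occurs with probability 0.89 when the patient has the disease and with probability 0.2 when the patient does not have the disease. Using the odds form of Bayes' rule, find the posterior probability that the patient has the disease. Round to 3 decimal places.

Prior odds = 0.034/(1−0.034) = 0.035197. In log-odds, ln(0.035197) = -3.3468.
Add log likelihood ratio: ln(4.4500) = 1.4929.
Posterior log-odds = -1.8539, so posterior odds = exp(-1.8539) = 0.15663. Converting, P(H|E) = 0.15663/1.1566 = 0.135.

Posterior probability ≈ 0.135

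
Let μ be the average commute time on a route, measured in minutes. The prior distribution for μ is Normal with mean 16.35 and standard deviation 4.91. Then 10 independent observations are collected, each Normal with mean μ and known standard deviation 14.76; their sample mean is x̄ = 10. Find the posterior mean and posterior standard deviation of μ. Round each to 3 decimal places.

Posterior mean ≈ 13.014; posterior SD ≈ 3.383

Prior precision 1/τ₀² = 1/4.91² = 0.0414798; data precision n/σ² = 10/14.76² = 0.0459015.
Posterior precision = 0.0414798 + 0.0459015 = 0.0873814, giving posterior SD = 1/√0.0873814 = 3.383.
Posterior mean = (0.0414798·16.35 + 0.0459015·10) / 0.0873814 = 13.014.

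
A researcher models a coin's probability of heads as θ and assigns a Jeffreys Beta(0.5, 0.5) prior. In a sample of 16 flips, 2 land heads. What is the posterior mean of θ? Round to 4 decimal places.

The binomial likelihood is conjugate to the Beta prior: with 2 successes and 14 failures, the posterior is Beta(0.5+2, 0.5+14) = Beta(2.5, 14.5).
Posterior mean = α/(α+β) = 2.5/17 = 0.1471.

Posterior mean ≈ 0.1471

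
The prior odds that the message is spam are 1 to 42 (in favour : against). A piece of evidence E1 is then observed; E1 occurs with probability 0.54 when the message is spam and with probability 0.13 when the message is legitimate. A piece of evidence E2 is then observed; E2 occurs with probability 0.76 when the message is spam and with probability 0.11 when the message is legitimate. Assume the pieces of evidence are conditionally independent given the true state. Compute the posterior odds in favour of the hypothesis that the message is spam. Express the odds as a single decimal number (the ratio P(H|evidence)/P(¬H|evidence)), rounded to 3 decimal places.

Prior odds = 1/42 = 0.023810. In log-odds, ln(0.023810) = -3.7377.
Add log likelihood ratios: ln(4.1538) + ln(6.9091) = 3.3569.
Posterior log-odds = -0.38080, so posterior odds = exp(-0.38080) = 0.68332.

Posterior odds ≈ 0.683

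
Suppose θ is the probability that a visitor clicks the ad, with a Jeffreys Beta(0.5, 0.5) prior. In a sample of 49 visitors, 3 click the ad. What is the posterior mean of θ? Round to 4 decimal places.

Posterior mean ≈ 0.0700

The binomial likelihood is conjugate to the Beta prior: with 3 successes and 46 failures, the posterior is Beta(0.5+3, 0.5+46) = Beta(3.5, 46.5).
Posterior mean = α/(α+β) = 3.5/50 = 0.0700.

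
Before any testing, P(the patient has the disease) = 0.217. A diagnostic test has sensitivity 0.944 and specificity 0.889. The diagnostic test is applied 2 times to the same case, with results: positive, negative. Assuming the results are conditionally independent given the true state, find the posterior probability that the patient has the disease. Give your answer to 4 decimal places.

Let H be the event that the patient has the disease; start with P(H) = 0.217. P('positive'|H) = 0.944, P('positive'|¬H) = 0.111.
Update on result 1 ('positive'): P(H) ← 0.944·0.2170 / (0.944·0.2170 + 0.111·0.7830) = 0.20485/0.29176 = 0.7021.
Update on result 2 ('negative'): P(H) ← 0.056·0.7021 / (0.056·0.7021 + 0.889·0.2979) = 0.039318/0.30414 = 0.1293.

Posterior P(H) ≈ 0.1293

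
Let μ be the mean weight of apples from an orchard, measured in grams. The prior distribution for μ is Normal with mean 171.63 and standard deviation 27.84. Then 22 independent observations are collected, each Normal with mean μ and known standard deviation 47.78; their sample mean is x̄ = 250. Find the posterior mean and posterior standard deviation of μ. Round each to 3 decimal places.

Posterior mean ≈ 240.746; posterior SD ≈ 9.566

Prior precision 1/τ₀² = 1/27.84² = 0.00129021; data precision n/σ² = 22/47.78² = 0.00963675.
Posterior precision = 0.00129021 + 0.00963675 = 0.0109270, giving posterior SD = 1/√0.0109270 = 9.566.
Posterior mean = (0.00129021·171.63 + 0.00963675·250) / 0.0109270 = 240.746.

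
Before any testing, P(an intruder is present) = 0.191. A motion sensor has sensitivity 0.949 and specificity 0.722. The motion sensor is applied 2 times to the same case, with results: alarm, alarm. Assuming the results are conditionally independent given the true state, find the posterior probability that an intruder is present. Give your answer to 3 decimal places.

With H the event that an intruder is present, the joint likelihood of the observed sequence is P(data|H) = 0.949·0.949 = 0.90060 and P(data|¬H) = 0.278·0.278 = 0.077284.
Bayes: P(H|data) = 0.191·0.90060 / (0.191·0.90060 + 0.809·0.077284) = 0.17201/0.23454 = 0.7334.

Posterior P(H) ≈ 0.733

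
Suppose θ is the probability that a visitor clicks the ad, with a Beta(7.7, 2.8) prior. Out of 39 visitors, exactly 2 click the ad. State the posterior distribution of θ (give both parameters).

Posterior: Beta(9.7, 39.8)

The binomial likelihood is conjugate to the Beta prior: with 2 successes and 37 failures, the posterior is Beta(7.7+2, 2.8+37) = Beta(9.7, 39.8).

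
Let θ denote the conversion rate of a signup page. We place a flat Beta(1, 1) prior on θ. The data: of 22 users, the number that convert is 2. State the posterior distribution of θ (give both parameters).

The binomial likelihood is conjugate to the Beta prior: with 2 successes and 20 failures, the posterior is Beta(1+2, 1+20) = Beta(3, 21).

Posterior: Beta(3, 21)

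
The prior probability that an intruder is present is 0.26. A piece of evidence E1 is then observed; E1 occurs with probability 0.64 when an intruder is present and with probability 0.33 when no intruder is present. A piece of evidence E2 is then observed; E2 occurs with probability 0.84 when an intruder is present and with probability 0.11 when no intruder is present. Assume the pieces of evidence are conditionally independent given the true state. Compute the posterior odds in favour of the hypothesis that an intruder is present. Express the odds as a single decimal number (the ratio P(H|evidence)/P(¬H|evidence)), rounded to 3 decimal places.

Prior odds = 0.26/(1−0.26) = 0.35135.
Likelihood ratio for E1 = 0.64/0.33 = 1.9394.
Likelihood ratio for E2 = 0.84/0.11 = 7.6364.
Posterior odds = prior odds × LR₁ × LR₂ = 5.2035.

Posterior odds ≈ 5.203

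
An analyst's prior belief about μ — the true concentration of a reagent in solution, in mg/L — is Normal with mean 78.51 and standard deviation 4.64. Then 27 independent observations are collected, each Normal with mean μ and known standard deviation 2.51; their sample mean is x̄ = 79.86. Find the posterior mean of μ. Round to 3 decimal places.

Posterior mean ≈ 79.846

Prior precision 1/τ₀² = 1/4.64² = 0.0464477; data precision n/σ² = 27/2.51² = 4.28565.
Posterior precision = 0.0464477 + 4.28565 = 4.33209.
Posterior mean = (0.0464477·78.51 + 4.28565·79.86) / 4.33209 = 79.846.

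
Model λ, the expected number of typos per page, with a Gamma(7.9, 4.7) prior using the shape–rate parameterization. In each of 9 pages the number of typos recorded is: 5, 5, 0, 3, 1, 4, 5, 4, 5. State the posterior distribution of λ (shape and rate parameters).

Posterior: Gamma(shape=39.9, rate=13.7)

Total count ∑xᵢ = 32 over n = 9 pages.
Gamma is conjugate to the Poisson likelihood: posterior is Gamma(shape = 7.9+32 = 39.9, rate = 4.7+9 = 13.7).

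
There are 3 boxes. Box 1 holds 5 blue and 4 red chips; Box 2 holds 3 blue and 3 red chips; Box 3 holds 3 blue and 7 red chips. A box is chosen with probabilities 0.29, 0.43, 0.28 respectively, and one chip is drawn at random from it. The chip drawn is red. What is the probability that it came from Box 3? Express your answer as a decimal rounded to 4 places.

Posterior probability ≈ 0.3630

P(red|Box 1) = 0.4444; P(red|Box 2) = 0.5; P(red|Box 3) = 0.7.
Prior × likelihood for each source: 0.29·0.4444=0.1289, 0.43·0.5=0.2150, 0.28·0.7=0.1960. Summing gives P(red) = 0.53989.
P(Box 3 | red) = 0.1960 / 0.53989 = 0.3630.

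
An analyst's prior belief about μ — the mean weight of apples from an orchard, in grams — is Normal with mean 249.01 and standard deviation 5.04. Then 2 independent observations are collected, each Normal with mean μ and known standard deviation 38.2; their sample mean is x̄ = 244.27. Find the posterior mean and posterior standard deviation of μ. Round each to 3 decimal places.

Posterior mean ≈ 248.851; posterior SD ≈ 4.954

With known σ, the Normal prior is conjugate. Weight on the data is w = (n/σ²)/(n/σ² + 1/τ₀²) = 0.00137058/(0.00137058+0.0393676) = 0.033644.
Posterior mean = w·x̄ + (1−w)·μ₀ = 0.033644·244.27 + 0.96636·249.01 = 248.851. Posterior variance = 1/(0.00137058+0.0393676) = 24.5470, so SD = 4.954.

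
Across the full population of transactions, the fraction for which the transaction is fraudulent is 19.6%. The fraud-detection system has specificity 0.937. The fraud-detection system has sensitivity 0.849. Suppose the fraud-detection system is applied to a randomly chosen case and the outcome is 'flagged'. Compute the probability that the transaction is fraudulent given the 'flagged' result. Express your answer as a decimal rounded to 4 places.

Write H for 'the transaction is fraudulent'. Prior odds H:¬H = 0.196/0.804 = 0.24378. For the 'flagged' outcome, the likelihood ratio is 0.849/0.063 = 13.476.
Posterior odds = 0.24378 × 13.476 = 3.2852, so P(H|E) = 3.2852/(1+3.2852) = 0.7666.

P(H | E) ≈ 0.7666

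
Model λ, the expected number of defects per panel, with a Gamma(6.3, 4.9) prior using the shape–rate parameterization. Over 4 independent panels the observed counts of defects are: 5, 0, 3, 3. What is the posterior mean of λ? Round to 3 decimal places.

The Poisson likelihood adds the total count to the shape and the number of exposure periods to the rate. Here ∑xᵢ = 11 and n = 4, so shape 6.3→17.3 and rate 4.9→8.9.
Posterior mean = shape/rate = 17.3/8.9 = 1.944.

Posterior mean ≈ 1.944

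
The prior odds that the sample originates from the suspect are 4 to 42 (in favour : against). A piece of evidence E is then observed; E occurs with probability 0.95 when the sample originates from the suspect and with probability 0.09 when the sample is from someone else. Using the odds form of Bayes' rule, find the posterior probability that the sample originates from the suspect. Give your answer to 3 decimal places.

Posterior probability ≈ 0.501

Prior odds = 4/42 = 0.095238.
Likelihood ratio for E = 0.95/0.09 = 10.556.
Posterior odds = prior odds × LR = 1.0053.
Posterior probability = odds/(1+odds) = 1.0053/2.0053 = 0.501.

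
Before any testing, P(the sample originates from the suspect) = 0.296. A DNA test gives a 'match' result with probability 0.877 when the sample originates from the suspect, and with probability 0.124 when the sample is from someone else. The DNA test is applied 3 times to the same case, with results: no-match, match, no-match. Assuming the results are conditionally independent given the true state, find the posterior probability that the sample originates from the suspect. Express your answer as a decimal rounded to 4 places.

With H the event that the sample originates from the suspect, the joint likelihood of the observed sequence is P(data|H) = 0.123·0.877·0.123 = 0.013268 and P(data|¬H) = 0.876·0.124·0.876 = 0.095155.
Bayes: P(H|data) = 0.296·0.013268 / (0.296·0.013268 + 0.704·0.095155) = 0.0039274/0.070916 = 0.0554.

Posterior P(H) ≈ 0.0554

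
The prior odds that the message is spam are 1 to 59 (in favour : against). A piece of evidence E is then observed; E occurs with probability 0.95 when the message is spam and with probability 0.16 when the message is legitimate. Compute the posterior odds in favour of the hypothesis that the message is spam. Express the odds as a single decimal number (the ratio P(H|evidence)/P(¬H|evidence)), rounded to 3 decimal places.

Posterior odds ≈ 0.101

Prior odds = 1/59 = 0.016949.
Likelihood ratio for E = 0.95/0.16 = 5.9375.
Posterior odds = prior odds × LR = 0.10064.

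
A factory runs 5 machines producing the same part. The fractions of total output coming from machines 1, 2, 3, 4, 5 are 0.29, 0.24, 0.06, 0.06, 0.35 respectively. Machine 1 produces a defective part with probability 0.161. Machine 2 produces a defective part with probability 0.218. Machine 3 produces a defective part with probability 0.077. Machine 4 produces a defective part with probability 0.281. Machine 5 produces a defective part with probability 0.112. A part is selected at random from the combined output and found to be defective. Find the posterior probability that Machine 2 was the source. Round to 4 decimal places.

Posterior probability ≈ 0.3276

P(defective|M1) = 0.161; P(defective|M2) = 0.218; P(defective|M3) = 0.077; P(defective|M4) = 0.281; P(defective|M5) = 0.112.
Prior × likelihood for each source: 0.29·0.161=0.04669, 0.24·0.218=0.05232, 0.06·0.077=0.004620, 0.06·0.281=0.01686, 0.35·0.112=0.03920. Summing gives P(defective) = 0.15969.
P(Machine 2 | defective) = 0.05232 / 0.15969 = 0.3276.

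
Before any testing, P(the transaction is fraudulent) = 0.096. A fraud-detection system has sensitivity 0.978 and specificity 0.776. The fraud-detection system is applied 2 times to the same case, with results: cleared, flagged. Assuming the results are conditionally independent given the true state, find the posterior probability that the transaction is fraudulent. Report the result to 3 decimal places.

With H the event that the transaction is fraudulent, the joint likelihood of the observed sequence is P(data|H) = 0.022·0.978 = 0.021516 and P(data|¬H) = 0.776·0.224 = 0.17382.
Bayes: P(H|data) = 0.096·0.021516 / (0.096·0.021516 + 0.904·0.17382) = 0.0020655/0.15920 = 0.0130.

Posterior P(H) ≈ 0.013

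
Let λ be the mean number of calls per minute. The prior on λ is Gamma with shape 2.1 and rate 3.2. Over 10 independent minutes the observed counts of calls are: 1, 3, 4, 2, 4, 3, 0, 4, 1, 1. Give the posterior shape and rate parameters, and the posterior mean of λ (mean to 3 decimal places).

Posterior: Gamma(shape=25.1, rate=13.2); mean ≈ 1.902

The Poisson likelihood adds the total count to the shape and the number of exposure periods to the rate. Here ∑xᵢ = 23 and n = 10, so shape 2.1→25.1 and rate 3.2→13.2.
E[λ | data] = 25.1/13.2 = 1.902.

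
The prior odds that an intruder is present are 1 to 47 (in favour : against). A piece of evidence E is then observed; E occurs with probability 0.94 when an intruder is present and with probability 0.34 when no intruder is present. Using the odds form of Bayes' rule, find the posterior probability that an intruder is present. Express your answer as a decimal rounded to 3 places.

Prior odds = 1/47 = 0.021277.
Likelihood ratio for E = 0.94/0.34 = 2.7647.
Posterior odds = prior odds × LR = 0.058824.
Posterior probability = odds/(1+odds) = 0.058824/1.0588 = 0.056.

Posterior probability ≈ 0.056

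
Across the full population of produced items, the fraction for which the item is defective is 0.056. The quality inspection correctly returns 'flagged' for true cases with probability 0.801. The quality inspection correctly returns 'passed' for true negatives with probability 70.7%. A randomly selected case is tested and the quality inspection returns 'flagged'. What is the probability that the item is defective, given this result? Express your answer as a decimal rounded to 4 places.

P(H | E) ≈ 0.1395

Write H for 'the item is defective'. Prior odds H:¬H = 0.056/0.944 = 0.059322. For the 'flagged' outcome, the likelihood ratio is 0.801/0.293 = 2.7338.
Posterior odds = 0.059322 × 2.7338 = 0.16217, so P(H|E) = 0.16217/(1+0.16217) = 0.1395.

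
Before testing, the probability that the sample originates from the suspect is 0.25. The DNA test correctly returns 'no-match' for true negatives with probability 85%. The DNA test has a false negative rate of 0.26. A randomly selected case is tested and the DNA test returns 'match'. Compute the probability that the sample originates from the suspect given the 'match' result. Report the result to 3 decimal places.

Let H be the event that the sample originates from the suspect. P(H) = 0.25, so P(¬H) = 0.75. With E the 'match' result, P(E|H) = 0.74 and P(E|¬H) = 0.15.
P(E) = 0.74·0.25 + 0.15·0.75 = 0.18500 + 0.11250 = 0.29750.
By Bayes' theorem, P(H|E) = 0.18500 / 0.29750 = 0.622.

P(H | E) ≈ 0.622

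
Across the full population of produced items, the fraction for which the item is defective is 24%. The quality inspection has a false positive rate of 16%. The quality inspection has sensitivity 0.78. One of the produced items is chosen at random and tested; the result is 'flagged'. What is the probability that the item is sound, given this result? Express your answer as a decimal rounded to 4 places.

Let H be the event that the item is defective. P(H) = 0.24, so P(¬H) = 0.76. With E the 'flagged' result, P(E|H) = 0.78 and P(E|¬H) = 0.16.
P(E) = 0.78·0.24 + 0.16·0.76 = 0.18720 + 0.12160 = 0.30880.
By Bayes' theorem, P(H|E) = 0.18720 / 0.30880 = 0.6062. Hence P(¬H|E) = 1 − 0.6062 = 0.3938.

P(¬H | E) ≈ 0.3938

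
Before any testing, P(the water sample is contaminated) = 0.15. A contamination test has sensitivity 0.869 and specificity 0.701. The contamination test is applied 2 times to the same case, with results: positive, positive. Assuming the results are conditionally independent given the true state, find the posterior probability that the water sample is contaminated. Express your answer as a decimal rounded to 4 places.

Posterior P(H) ≈ 0.5985

Let H be the event that the water sample is contaminated; start with P(H) = 0.15. P('positive'|H) = 0.869, P('positive'|¬H) = 0.299.
Update on result 1 ('positive'): P(H) ← 0.869·0.1500 / (0.869·0.1500 + 0.299·0.8500) = 0.13035/0.38450 = 0.3390.
Update on result 2 ('positive'): P(H) ← 0.869·0.3390 / (0.869·0.3390 + 0.299·0.6610) = 0.29460/0.49224 = 0.5985.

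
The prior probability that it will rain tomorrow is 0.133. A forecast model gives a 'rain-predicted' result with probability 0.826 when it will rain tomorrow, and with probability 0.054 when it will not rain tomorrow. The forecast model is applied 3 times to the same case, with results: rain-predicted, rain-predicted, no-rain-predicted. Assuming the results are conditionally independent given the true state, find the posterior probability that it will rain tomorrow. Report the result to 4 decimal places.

Posterior P(H) ≈ 0.8685

With H the event that it will rain tomorrow, the joint likelihood of the observed sequence is P(data|H) = 0.826·0.826·0.174 = 0.11872 and P(data|¬H) = 0.054·0.054·0.946 = 0.0027585.
Bayes: P(H|data) = 0.133·0.11872 / (0.133·0.11872 + 0.867·0.0027585) = 0.015789/0.018181 = 0.8685.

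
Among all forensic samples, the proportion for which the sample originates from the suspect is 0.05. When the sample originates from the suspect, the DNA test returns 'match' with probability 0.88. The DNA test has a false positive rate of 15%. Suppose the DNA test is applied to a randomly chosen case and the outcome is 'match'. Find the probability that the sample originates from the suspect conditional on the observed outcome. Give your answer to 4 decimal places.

Write H for 'the sample originates from the suspect'. Prior odds H:¬H = 0.05/0.95 = 0.052632. For the 'match' outcome, the likelihood ratio is 0.88/0.15 = 5.8667.
Posterior odds = 0.052632 × 5.8667 = 0.30877, so P(H|E) = 0.30877/(1+0.30877) = 0.2359.

P(H | E) ≈ 0.2359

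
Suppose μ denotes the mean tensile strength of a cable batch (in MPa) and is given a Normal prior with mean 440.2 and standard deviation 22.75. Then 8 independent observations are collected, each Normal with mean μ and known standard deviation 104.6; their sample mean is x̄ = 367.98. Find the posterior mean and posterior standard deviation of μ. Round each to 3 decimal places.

Posterior mean ≈ 420.373; posterior SD ≈ 19.377

With known σ, the Normal prior is conjugate. Weight on the data is w = (n/σ²)/(n/σ² + 1/τ₀²) = 0.00073118/(0.00073118+0.00193213) = 0.27454.
Posterior mean = w·x̄ + (1−w)·μ₀ = 0.27454·367.98 + 0.72546·440.2 = 420.373. Posterior variance = 1/(0.00073118+0.00193213) = 375.472, so SD = 19.377.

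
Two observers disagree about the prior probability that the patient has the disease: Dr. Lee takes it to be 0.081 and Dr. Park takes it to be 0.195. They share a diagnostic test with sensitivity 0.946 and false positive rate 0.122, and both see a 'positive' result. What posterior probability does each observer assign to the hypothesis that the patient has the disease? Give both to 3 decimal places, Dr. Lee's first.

Dr. Lee: 0.406; Dr. Park: 0.653

The likelihood ratio for a 'positive' result is 0.946/0.122 = 7.7541.
Dr. Lee: prior odds 0.081/0.919 = 0.088139; posterior odds 0.68344; posterior probability 0.406.
Dr. Park: prior odds 0.195/0.805 = 0.24224; posterior odds 1.8783; posterior probability 0.653.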